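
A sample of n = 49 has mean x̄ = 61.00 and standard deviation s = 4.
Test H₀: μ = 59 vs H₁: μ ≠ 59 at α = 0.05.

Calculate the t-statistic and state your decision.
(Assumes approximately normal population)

Answer: t = 3.5002, reject H₀

Derivation:
df = n - 1 = 48
SE = s/√n = 4/√49 = 0.5714
t = (x̄ - μ₀)/SE = (61.00 - 59)/0.5714 = 3.5002
Critical value: t_{0.025,48} = ±2.011
p-value ≈ 0.0010
Decision: reject H₀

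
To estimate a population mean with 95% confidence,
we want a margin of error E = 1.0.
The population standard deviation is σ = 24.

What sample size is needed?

Answer: n = 2213

Derivation:
z_0.025 = 1.960
n = (z×σ/E)² = (1.960×24/1.0)²
n = 2212.7616
Round up: n = 2213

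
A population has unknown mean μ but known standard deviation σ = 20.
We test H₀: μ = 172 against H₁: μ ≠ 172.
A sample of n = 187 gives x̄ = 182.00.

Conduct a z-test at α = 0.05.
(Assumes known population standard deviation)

Answer: z = 6.8376, reject H₀

Derivation:
Standard error: SE = σ/√n = 20/√187 = 1.4625
z-statistic: z = (x̄ - μ₀)/SE = (182.00 - 172)/1.4625 = 6.8376
Critical value: ±1.960
p-value < 0.0001
Decision: reject H₀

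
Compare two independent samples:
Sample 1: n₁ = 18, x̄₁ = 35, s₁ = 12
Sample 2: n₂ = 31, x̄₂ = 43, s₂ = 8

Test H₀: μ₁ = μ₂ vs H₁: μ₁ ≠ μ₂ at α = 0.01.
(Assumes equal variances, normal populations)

Answer: t = -2.8004, reject H₀

Derivation:
Pooled variance: s²_p = [17×12² + 30×8²]/(47) = 92.9362
s_p = 9.6403
SE = s_p×√(1/n₁ + 1/n₂) = 9.6403×√(1/18 + 1/31) = 2.8567
t = (x̄₁ - x̄₂)/SE = (35 - 43)/2.8567 = -2.8004
df = 47, t-critical = ±2.685
Decision: reject H₀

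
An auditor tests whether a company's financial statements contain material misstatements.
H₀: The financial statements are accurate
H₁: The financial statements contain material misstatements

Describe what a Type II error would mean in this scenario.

Answer: Failing to detect material misstatements that are actually present

Derivation:
Type I error (α): Rejecting H₀ when H₀ is true
Type II error (β): Failing to reject H₀ when H₁ is true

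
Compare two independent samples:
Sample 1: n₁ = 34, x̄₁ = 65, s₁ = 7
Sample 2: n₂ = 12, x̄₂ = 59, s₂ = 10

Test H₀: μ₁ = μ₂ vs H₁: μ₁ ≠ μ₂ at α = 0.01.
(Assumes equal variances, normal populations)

Pooled variance: s²_p = [33×7² + 11×10²]/(44) = 61.7500
s_p = 7.8581
SE = s_p×√(1/n₁ + 1/n₂) = 7.8581×√(1/34 + 1/12) = 2.6386
t = (x̄₁ - x̄₂)/SE = (65 - 59)/2.6386 = 2.2739
df = 44, t-critical = ±2.692
Decision: fail to reject H₀

Answer: t = 2.2739, fail to reject H₀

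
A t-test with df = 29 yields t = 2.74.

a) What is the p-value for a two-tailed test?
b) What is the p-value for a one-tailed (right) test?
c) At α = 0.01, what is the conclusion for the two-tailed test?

Using t-distribution with df = 29:
a) Two-tailed: p = 2×P(T > 2.74) = 0.0104
b) One-tailed: p = P(T > 2.74) = 0.0052
c) 0.0104 ≥ 0.01, fail to reject H₀

Answer: a) 0.0104, b) 0.0052, c) fail to reject H₀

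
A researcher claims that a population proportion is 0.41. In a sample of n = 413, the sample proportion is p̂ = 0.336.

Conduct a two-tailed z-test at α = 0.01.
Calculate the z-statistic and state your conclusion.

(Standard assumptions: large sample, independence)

Answer: z = -3.0576, reject H₀

Derivation:
H₀: p = 0.41, H₁: p ≠ 0.41
Standard error: SE = √(p₀(1-p₀)/n) = √(0.41×0.59/413) = 0.024202
z-statistic: z = (p̂ - p₀)/SE = (0.336 - 0.41)/0.024202 = -3.0576
Critical value: z_0.005 = ±2.576
p-value = 0.0022
Decision: reject H₀ at α = 0.01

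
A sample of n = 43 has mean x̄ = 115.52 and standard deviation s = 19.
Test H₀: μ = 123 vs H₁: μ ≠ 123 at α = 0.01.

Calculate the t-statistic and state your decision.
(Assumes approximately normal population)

Answer: t = -2.5815, fail to reject H₀

Derivation:
df = n - 1 = 42
SE = s/√n = 19/√43 = 2.8975
t = (x̄ - μ₀)/SE = (115.52 - 123)/2.8975 = -2.5815
Critical value: t_{0.005,42} = ±2.698
p-value ≈ 0.0134
Decision: fail to reject H₀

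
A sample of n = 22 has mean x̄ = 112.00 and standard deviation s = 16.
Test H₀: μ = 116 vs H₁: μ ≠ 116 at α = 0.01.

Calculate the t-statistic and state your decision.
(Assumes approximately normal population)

Answer: t = -1.1726, fail to reject H₀

Derivation:
df = n - 1 = 21
SE = s/√n = 16/√22 = 3.4112
t = (x̄ - μ₀)/SE = (112.00 - 116)/3.4112 = -1.1726
Critical value: t_{0.005,21} = ±2.831
p-value ≈ 0.2541
Decision: fail to reject H₀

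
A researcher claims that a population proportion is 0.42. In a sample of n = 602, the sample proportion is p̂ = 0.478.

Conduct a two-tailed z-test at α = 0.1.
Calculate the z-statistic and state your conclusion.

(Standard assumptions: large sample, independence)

H₀: p = 0.42, H₁: p ≠ 0.42
Standard error: SE = √(p₀(1-p₀)/n) = √(0.42×0.58/602) = 0.020116
z-statistic: z = (p̂ - p₀)/SE = (0.478 - 0.42)/0.020116 = 2.8833
Critical value: z_0.05 = ±1.645
p-value = 0.0039
Decision: reject H₀ at α = 0.1

Answer: z = 2.8833, reject H₀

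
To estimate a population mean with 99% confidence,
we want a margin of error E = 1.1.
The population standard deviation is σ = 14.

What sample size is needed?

z_0.005 = 2.576
n = (z×σ/E)² = (2.576×14/1.1)²
n = 1074.8860
Round up: n = 1075

Answer: n = 1075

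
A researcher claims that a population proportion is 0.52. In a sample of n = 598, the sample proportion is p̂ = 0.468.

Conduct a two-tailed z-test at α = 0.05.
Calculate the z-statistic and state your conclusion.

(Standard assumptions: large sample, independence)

Answer: z = -2.5453, reject H₀

Derivation:
H₀: p = 0.52, H₁: p ≠ 0.52
Standard error: SE = √(p₀(1-p₀)/n) = √(0.52×0.48/598) = 0.020430
z-statistic: z = (p̂ - p₀)/SE = (0.468 - 0.52)/0.020430 = -2.5453
Critical value: z_0.025 = ±1.960
p-value = 0.0109
Decision: reject H₀ at α = 0.05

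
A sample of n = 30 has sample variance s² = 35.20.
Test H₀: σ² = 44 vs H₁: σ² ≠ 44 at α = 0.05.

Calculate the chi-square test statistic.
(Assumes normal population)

df = n - 1 = 29
χ² = (n-1)s²/σ₀² = 29×35.20/44 = 23.2000
Critical values: χ²_{0.975,29} = 16.047, χ²_{0.025,29} = 45.722
Rejection region: χ² < 16.047 or χ² > 45.722
Decision: fail to reject H₀

Answer: χ² = 23.2000, fail to reject H₀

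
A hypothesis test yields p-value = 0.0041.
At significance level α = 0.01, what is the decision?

Compare p-value to α:
0.0041 < 0.01
Decision: reject H₀

Answer: reject H₀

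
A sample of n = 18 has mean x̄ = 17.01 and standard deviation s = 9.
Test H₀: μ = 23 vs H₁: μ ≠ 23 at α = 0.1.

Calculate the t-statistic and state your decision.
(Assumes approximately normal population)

df = n - 1 = 17
SE = s/√n = 9/√18 = 2.1213
t = (x̄ - μ₀)/SE = (17.01 - 23)/2.1213 = -2.8237
Critical value: t_{0.05,17} = ±1.740
p-value ≈ 0.0117
Decision: reject H₀

Answer: t = -2.8237, reject H₀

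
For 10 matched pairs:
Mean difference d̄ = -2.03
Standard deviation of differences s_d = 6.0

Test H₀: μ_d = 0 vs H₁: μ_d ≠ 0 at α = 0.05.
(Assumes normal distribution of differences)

df = n - 1 = 9
SE = s_d/√n = 6.0/√10 = 1.8974
t = d̄/SE = -2.03/1.8974 = -1.0699
Critical value: t_{0.025,9} = ±2.262
p-value ≈ 0.3125
Decision: fail to reject H₀

Answer: t = -1.0699, fail to reject H₀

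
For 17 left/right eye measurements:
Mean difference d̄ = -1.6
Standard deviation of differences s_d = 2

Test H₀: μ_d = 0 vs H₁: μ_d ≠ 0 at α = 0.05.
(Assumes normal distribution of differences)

df = n - 1 = 16
SE = s_d/√n = 2/√17 = 0.4851
t = d̄/SE = -1.6/0.4851 = -3.2983
Critical value: t_{0.025,16} = ±2.120
p-value ≈ 0.0045
Decision: reject H₀

Answer: t = -3.2983, reject H₀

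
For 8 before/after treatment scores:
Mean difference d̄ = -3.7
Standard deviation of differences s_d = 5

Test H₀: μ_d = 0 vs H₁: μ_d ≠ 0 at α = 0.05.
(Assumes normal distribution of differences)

df = n - 1 = 7
SE = s_d/√n = 5/√8 = 1.7678
t = d̄/SE = -3.7/1.7678 = -2.0930
Critical value: t_{0.025,7} = ±2.365
p-value ≈ 0.0746
Decision: fail to reject H₀

Answer: t = -2.0930, fail to reject H₀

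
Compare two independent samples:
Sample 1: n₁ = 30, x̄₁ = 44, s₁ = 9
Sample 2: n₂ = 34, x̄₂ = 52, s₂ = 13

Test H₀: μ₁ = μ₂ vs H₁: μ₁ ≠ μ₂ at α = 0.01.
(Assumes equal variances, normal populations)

Pooled variance: s²_p = [29×9² + 33×13²]/(62) = 127.8387
s_p = 11.3066
SE = s_p×√(1/n₁ + 1/n₂) = 11.3066×√(1/30 + 1/34) = 2.8322
t = (x̄₁ - x̄₂)/SE = (44 - 52)/2.8322 = -2.8247
df = 62, t-critical = ±2.657
Decision: reject H₀

Answer: t = -2.8247, reject H₀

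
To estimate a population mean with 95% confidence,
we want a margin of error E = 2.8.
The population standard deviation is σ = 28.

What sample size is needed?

z_0.025 = 1.960
n = (z×σ/E)² = (1.960×28/2.8)²
n = 384.1600
Round up: n = 385

Answer: n = 385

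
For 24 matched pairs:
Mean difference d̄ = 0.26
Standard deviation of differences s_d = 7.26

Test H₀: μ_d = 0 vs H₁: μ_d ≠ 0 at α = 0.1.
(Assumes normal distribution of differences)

Answer: t = 0.1755, fail to reject H₀

Derivation:
df = n - 1 = 23
SE = s_d/√n = 7.26/√24 = 1.4819
t = d̄/SE = 0.26/1.4819 = 0.1755
Critical value: t_{0.05,23} = ±1.714
p-value ≈ 0.8622
Decision: fail to reject H₀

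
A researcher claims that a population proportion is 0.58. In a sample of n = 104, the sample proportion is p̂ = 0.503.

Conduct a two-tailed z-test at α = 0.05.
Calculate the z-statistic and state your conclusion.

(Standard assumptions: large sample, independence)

H₀: p = 0.58, H₁: p ≠ 0.58
Standard error: SE = √(p₀(1-p₀)/n) = √(0.58×0.42/104) = 0.048397
z-statistic: z = (p̂ - p₀)/SE = (0.503 - 0.58)/0.048397 = -1.5910
Critical value: z_0.025 = ±1.960
p-value = 0.1116
Decision: fail to reject H₀ at α = 0.05

Answer: z = -1.5910, fail to reject H₀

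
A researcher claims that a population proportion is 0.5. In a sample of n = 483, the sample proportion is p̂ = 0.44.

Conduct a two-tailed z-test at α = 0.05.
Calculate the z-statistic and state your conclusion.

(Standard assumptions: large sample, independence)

H₀: p = 0.5, H₁: p ≠ 0.5
Standard error: SE = √(p₀(1-p₀)/n) = √(0.5×0.5/483) = 0.022751
z-statistic: z = (p̂ - p₀)/SE = (0.44 - 0.5)/0.022751 = -2.6372
Critical value: z_0.025 = ±1.960
p-value = 0.0084
Decision: reject H₀ at α = 0.05

Answer: z = -2.6372, reject H₀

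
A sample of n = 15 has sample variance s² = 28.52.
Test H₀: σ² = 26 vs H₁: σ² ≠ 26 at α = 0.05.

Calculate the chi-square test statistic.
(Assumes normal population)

Answer: χ² = 15.3569, fail to reject H₀

Derivation:
df = n - 1 = 14
χ² = (n-1)s²/σ₀² = 14×28.52/26 = 15.3569
Critical values: χ²_{0.975,14} = 5.629, χ²_{0.025,14} = 26.119
Rejection region: χ² < 5.629 or χ² > 26.119
Decision: fail to reject H₀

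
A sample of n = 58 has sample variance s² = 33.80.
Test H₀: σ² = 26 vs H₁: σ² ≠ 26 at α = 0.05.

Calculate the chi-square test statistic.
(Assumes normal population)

Answer: χ² = 74.1000, fail to reject H₀

Derivation:
df = n - 1 = 57
χ² = (n-1)s²/σ₀² = 57×33.80/26 = 74.1000
Critical values: χ²_{0.975,57} = 38.027, χ²_{0.025,57} = 79.752
Rejection region: χ² < 38.027 or χ² > 79.752
Decision: fail to reject H₀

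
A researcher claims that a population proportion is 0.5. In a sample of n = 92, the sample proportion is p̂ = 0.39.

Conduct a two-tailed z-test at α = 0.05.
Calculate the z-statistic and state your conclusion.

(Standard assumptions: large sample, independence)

H₀: p = 0.5, H₁: p ≠ 0.5
Standard error: SE = √(p₀(1-p₀)/n) = √(0.5×0.5/92) = 0.052129
z-statistic: z = (p̂ - p₀)/SE = (0.39 - 0.5)/0.052129 = -2.1101
Critical value: z_0.025 = ±1.960
p-value = 0.0348
Decision: reject H₀ at α = 0.05

Answer: z = -2.1101, reject H₀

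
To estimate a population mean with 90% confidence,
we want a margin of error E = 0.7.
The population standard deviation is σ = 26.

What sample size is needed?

Answer: n = 3734

Derivation:
z_0.05 = 1.645
n = (z×σ/E)² = (1.645×26/0.7)²
n = 3733.2100
Round up: n = 3734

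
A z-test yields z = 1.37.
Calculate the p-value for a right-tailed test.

For z = 1.37:
p = P(Z > 1.37) = 1 - Φ(1.37) = 0.0853

Answer: p-value ≈ 0.0853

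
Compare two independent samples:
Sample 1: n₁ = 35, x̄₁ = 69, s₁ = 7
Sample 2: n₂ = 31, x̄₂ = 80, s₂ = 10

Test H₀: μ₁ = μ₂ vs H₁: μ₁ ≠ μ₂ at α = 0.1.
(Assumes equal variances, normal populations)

Pooled variance: s²_p = [34×7² + 30×10²]/(64) = 72.9062
s_p = 8.5385
SE = s_p×√(1/n₁ + 1/n₂) = 8.5385×√(1/35 + 1/31) = 2.1059
t = (x̄₁ - x̄₂)/SE = (69 - 80)/2.1059 = -5.2234
df = 64, t-critical = ±1.669
Decision: reject H₀

Answer: t = -5.2234, reject H₀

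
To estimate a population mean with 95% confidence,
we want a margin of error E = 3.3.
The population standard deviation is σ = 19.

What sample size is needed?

z_0.025 = 1.960
n = (z×σ/E)² = (1.960×19/3.3)²
n = 127.3478
Round up: n = 128

Answer: n = 128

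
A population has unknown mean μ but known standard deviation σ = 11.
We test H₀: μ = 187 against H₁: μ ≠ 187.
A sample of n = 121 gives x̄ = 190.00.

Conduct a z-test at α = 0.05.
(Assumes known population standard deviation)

Answer: z = 3.0000, reject H₀

Derivation:
Standard error: SE = σ/√n = 11/√121 = 1.0000
z-statistic: z = (x̄ - μ₀)/SE = (190.00 - 187)/1.0000 = 3.0000
Critical value: ±1.960
p-value = 0.0027
Decision: reject H₀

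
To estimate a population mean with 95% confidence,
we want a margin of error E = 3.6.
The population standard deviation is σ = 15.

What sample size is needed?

z_0.025 = 1.960
n = (z×σ/E)² = (1.960×15/3.6)²
n = 66.6944
Round up: n = 67

Answer: n = 67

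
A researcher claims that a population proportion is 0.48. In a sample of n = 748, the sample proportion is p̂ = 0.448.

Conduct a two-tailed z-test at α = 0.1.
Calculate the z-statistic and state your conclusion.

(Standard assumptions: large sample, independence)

H₀: p = 0.48, H₁: p ≠ 0.48
Standard error: SE = √(p₀(1-p₀)/n) = √(0.48×0.52/748) = 0.018267
z-statistic: z = (p̂ - p₀)/SE = (0.448 - 0.48)/0.018267 = -1.7518
Critical value: z_0.05 = ±1.645
p-value = 0.0798
Decision: reject H₀ at α = 0.1

Answer: z = -1.7518, reject H₀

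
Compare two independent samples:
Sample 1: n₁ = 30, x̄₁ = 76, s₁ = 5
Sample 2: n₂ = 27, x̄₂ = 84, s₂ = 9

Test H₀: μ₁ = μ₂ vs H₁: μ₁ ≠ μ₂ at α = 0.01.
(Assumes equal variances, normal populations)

Pooled variance: s²_p = [29×5² + 26×9²]/(55) = 51.4727
s_p = 7.1744
SE = s_p×√(1/n₁ + 1/n₂) = 7.1744×√(1/30 + 1/27) = 1.9032
t = (x̄₁ - x̄₂)/SE = (76 - 84)/1.9032 = -4.2034
df = 55, t-critical = ±2.668
Decision: reject H₀

Answer: t = -4.2034, reject H₀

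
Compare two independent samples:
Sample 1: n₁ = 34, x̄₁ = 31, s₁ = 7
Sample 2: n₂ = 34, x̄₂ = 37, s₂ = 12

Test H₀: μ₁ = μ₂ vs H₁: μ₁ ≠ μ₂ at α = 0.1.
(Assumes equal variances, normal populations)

Pooled variance: s²_p = [33×7² + 33×12²]/(66) = 96.5000
s_p = 9.8234
SE = s_p×√(1/n₁ + 1/n₂) = 9.8234×√(1/34 + 1/34) = 2.3825
t = (x̄₁ - x̄₂)/SE = (31 - 37)/2.3825 = -2.5184
df = 66, t-critical = ±1.668
Decision: reject H₀

Answer: t = -2.5184, reject H₀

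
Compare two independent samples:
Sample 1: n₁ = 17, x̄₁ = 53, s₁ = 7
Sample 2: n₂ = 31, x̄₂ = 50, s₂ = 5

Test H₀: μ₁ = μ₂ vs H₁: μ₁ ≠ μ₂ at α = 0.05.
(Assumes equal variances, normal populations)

Answer: t = 1.7214, fail to reject H₀

Derivation:
Pooled variance: s²_p = [16×7² + 30×5²]/(46) = 33.3478
s_p = 5.7748
SE = s_p×√(1/n₁ + 1/n₂) = 5.7748×√(1/17 + 1/31) = 1.7428
t = (x̄₁ - x̄₂)/SE = (53 - 50)/1.7428 = 1.7214
df = 46, t-critical = ±2.013
Decision: fail to reject H₀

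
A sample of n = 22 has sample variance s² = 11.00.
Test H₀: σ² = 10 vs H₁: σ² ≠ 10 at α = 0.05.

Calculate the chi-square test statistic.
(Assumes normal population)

df = n - 1 = 21
χ² = (n-1)s²/σ₀² = 21×11.00/10 = 23.1000
Critical values: χ²_{0.975,21} = 10.283, χ²_{0.025,21} = 35.479
Rejection region: χ² < 10.283 or χ² > 35.479
Decision: fail to reject H₀

Answer: χ² = 23.1000, fail to reject H₀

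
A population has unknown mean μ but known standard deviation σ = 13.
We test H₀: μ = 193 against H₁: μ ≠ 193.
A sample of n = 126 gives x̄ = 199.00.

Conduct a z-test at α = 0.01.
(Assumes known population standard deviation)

Answer: z = 5.1809, reject H₀

Derivation:
Standard error: SE = σ/√n = 13/√126 = 1.1581
z-statistic: z = (x̄ - μ₀)/SE = (199.00 - 193)/1.1581 = 5.1809
Critical value: ±2.576
p-value < 0.0001
Decision: reject H₀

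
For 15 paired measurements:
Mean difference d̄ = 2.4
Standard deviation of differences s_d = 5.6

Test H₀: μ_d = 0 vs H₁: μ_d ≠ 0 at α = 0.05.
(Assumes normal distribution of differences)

Answer: t = 1.6599, fail to reject H₀

Derivation:
df = n - 1 = 14
SE = s_d/√n = 5.6/√15 = 1.4459
t = d̄/SE = 2.4/1.4459 = 1.6599
Critical value: t_{0.025,14} = ±2.145
p-value ≈ 0.1192
Decision: fail to reject H₀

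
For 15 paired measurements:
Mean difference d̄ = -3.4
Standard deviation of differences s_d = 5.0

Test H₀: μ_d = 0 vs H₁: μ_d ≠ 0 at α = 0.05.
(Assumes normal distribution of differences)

df = n - 1 = 14
SE = s_d/√n = 5.0/√15 = 1.2910
t = d̄/SE = -3.4/1.2910 = -2.6336
Critical value: t_{0.025,14} = ±2.145
p-value ≈ 0.0196
Decision: reject H₀

Answer: t = -2.6336, reject H₀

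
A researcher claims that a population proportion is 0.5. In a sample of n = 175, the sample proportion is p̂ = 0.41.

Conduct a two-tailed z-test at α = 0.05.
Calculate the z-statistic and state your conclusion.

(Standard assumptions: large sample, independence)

H₀: p = 0.5, H₁: p ≠ 0.5
Standard error: SE = √(p₀(1-p₀)/n) = √(0.5×0.5/175) = 0.037796
z-statistic: z = (p̂ - p₀)/SE = (0.41 - 0.5)/0.037796 = -2.3812
Critical value: z_0.025 = ±1.960
p-value = 0.0173
Decision: reject H₀ at α = 0.05

Answer: z = -2.3812, reject H₀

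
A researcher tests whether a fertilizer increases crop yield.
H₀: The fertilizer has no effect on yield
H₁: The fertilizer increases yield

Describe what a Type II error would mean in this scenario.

Answer: Failing to recommend an effective fertilizer

Derivation:
A Type I error (probability α) occurs when we reject a true H₀.
A Type II error (probability β) occurs when we fail to reject a false H₀.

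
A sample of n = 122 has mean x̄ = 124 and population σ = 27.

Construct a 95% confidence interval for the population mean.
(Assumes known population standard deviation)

Answer: (119.2088, 128.7912)

Derivation:
Confidence level: 95%, α = 0.05
z_0.025 = 1.960
SE = σ/√n = 27/√122 = 2.4445
Margin of error = 1.960 × 2.4445 = 4.7912
CI: x̄ ± margin = 124 ± 4.7912
CI: (119.2088, 128.7912)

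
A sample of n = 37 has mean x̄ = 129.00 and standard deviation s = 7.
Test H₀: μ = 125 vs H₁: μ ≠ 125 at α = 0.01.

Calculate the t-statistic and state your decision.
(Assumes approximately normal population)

Answer: t = 3.4758, reject H₀

Derivation:
df = n - 1 = 36
SE = s/√n = 7/√37 = 1.1508
t = (x̄ - μ₀)/SE = (129.00 - 125)/1.1508 = 3.4758
Critical value: t_{0.005,36} = ±2.719
p-value ≈ 0.0013
Decision: reject H₀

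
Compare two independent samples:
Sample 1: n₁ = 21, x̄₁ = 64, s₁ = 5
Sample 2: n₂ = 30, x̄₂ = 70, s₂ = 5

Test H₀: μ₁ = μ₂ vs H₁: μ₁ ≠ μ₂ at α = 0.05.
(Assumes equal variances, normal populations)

Pooled variance: s²_p = [20×5² + 29×5²]/(49) = 25.0000
s_p = 5.0000
SE = s_p×√(1/n₁ + 1/n₂) = 5.0000×√(1/21 + 1/30) = 1.4226
t = (x̄₁ - x̄₂)/SE = (64 - 70)/1.4226 = -4.2176
df = 49, t-critical = ±2.010
Decision: reject H₀

Answer: t = -4.2176, reject H₀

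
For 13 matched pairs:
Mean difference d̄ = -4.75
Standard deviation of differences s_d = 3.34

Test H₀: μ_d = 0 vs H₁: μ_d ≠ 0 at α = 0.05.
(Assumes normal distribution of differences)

Answer: t = -5.1279, reject H₀

Derivation:
df = n - 1 = 12
SE = s_d/√n = 3.34/√13 = 0.9263
t = d̄/SE = -4.75/0.9263 = -5.1279
Critical value: t_{0.025,12} = ±2.179
p-value ≈ 0.0002
Decision: reject H₀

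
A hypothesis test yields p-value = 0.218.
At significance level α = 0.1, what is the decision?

Answer: fail to reject H₀

Derivation:
Compare p-value to α:
0.218 ≥ 0.1
Decision: fail to reject H₀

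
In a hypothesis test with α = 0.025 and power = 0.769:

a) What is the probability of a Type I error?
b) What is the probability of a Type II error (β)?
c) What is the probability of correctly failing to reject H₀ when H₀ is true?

Answer: a) 0.025, b) 0.231, c) 0.975

Derivation:
a) Type I error probability = α = 0.025
b) Power = P(reject H₀ | H₁ true) = 1 - β = 0.769, so Type II error probability = β = 1 - Power = 0.231
c) P(fail to reject H₀ | H₀ true) = 1 - α = 0.975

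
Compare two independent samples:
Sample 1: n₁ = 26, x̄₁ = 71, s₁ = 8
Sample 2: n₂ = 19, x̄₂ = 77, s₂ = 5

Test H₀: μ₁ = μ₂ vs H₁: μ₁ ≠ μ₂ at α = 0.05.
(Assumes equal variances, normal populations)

Answer: t = -2.8791, reject H₀

Derivation:
Pooled variance: s²_p = [25×8² + 18×5²]/(43) = 47.6744
s_p = 6.9047
SE = s_p×√(1/n₁ + 1/n₂) = 6.9047×√(1/26 + 1/19) = 2.0840
t = (x̄₁ - x̄₂)/SE = (71 - 77)/2.0840 = -2.8791
df = 43, t-critical = ±2.017
Decision: reject H₀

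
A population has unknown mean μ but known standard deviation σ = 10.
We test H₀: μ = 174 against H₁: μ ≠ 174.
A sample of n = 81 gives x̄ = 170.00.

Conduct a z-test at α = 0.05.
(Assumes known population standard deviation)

Answer: z = -3.6000, reject H₀

Derivation:
Standard error: SE = σ/√n = 10/√81 = 1.1111
z-statistic: z = (x̄ - μ₀)/SE = (170.00 - 174)/1.1111 = -3.6000
Critical value: ±1.960
p-value = 0.0003
Decision: reject H₀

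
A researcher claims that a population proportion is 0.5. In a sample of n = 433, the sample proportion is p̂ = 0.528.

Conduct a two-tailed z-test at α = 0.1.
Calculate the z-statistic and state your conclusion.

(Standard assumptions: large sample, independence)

H₀: p = 0.5, H₁: p ≠ 0.5
Standard error: SE = √(p₀(1-p₀)/n) = √(0.5×0.5/433) = 0.024028
z-statistic: z = (p̂ - p₀)/SE = (0.528 - 0.5)/0.024028 = 1.1653
Critical value: z_0.05 = ±1.645
p-value = 0.2439
Decision: fail to reject H₀ at α = 0.1

Answer: z = 1.1653, fail to reject H₀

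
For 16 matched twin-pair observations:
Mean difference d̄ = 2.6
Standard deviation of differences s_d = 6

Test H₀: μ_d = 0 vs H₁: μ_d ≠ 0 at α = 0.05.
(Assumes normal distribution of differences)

Answer: t = 1.7333, fail to reject H₀

Derivation:
df = n - 1 = 15
SE = s_d/√n = 6/√16 = 1.5000
t = d̄/SE = 2.6/1.5000 = 1.7333
Critical value: t_{0.025,15} = ±2.131
p-value ≈ 0.1035
Decision: fail to reject H₀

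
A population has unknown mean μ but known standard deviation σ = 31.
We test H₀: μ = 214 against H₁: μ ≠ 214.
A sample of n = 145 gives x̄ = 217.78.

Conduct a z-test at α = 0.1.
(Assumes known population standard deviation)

Standard error: SE = σ/√n = 31/√145 = 2.5744
z-statistic: z = (x̄ - μ₀)/SE = (217.78 - 214)/2.5744 = 1.4683
Critical value: ±1.645
p-value = 0.1420
Decision: fail to reject H₀

Answer: z = 1.4683, fail to reject H₀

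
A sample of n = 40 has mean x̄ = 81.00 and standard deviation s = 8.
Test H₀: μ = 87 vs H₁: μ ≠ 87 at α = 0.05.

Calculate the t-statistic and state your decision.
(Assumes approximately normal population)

Answer: t = -4.7435, reject H₀

Derivation:
df = n - 1 = 39
SE = s/√n = 8/√40 = 1.2649
t = (x̄ - μ₀)/SE = (81.00 - 87)/1.2649 = -4.7435
Critical value: t_{0.025,39} = ±2.023
p-value < 0.0001
Decision: reject H₀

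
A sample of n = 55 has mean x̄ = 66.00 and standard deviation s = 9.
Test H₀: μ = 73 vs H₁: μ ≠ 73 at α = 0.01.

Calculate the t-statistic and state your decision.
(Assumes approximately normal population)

df = n - 1 = 54
SE = s/√n = 9/√55 = 1.2136
t = (x̄ - μ₀)/SE = (66.00 - 73)/1.2136 = -5.7680
Critical value: t_{0.005,54} = ±2.670
p-value < 0.0001
Decision: reject H₀

Answer: t = -5.7680, reject H₀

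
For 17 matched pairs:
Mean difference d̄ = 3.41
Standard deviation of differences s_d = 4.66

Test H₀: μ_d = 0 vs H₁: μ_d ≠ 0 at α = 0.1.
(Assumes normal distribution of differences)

Answer: t = 3.0172, reject H₀

Derivation:
df = n - 1 = 16
SE = s_d/√n = 4.66/√17 = 1.1302
t = d̄/SE = 3.41/1.1302 = 3.0172
Critical value: t_{0.05,16} = ±1.746
p-value ≈ 0.0082
Decision: reject H₀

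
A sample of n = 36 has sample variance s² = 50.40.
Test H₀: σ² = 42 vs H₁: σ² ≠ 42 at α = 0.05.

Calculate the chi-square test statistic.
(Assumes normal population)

Answer: χ² = 42.0000, fail to reject H₀

Derivation:
df = n - 1 = 35
χ² = (n-1)s²/σ₀² = 35×50.40/42 = 42.0000
Critical values: χ²_{0.975,35} = 20.569, χ²_{0.025,35} = 53.203
Rejection region: χ² < 20.569 or χ² > 53.203
Decision: fail to reject H₀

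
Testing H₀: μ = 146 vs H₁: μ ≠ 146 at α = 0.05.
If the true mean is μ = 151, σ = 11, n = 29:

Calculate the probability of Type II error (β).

SE = σ/√n = 11/√29 = 2.0426
Critical values: μ₀ ± z_0.025×SE = 146 ± 1.960×2.0426
Acceptance region: (141.9965, 150.0035)
Under H₁ (μ = 151): z_high = (150.0035 - 151)/2.0426 = -0.4879, z_low = (141.9965 - 151)/2.0426 = -4.4079
β = P(not reject | H₁) = Φ(-0.4879) - Φ(-4.4079) ≈ 0.3128

Answer: β ≈ 0.3128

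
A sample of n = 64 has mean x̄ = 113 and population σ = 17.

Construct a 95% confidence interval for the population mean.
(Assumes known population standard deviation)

Confidence level: 95%, α = 0.05
z_0.025 = 1.960
SE = σ/√n = 17/√64 = 2.1250
Margin of error = 1.960 × 2.1250 = 4.1650
CI: x̄ ± margin = 113 ± 4.1650
CI: (108.8350, 117.1650)

Answer: (108.8350, 117.1650)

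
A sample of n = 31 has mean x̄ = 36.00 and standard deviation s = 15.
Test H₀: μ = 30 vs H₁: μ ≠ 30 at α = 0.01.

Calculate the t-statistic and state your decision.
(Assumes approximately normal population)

Answer: t = 2.2271, fail to reject H₀

Derivation:
df = n - 1 = 30
SE = s/√n = 15/√31 = 2.6941
t = (x̄ - μ₀)/SE = (36.00 - 30)/2.6941 = 2.2271
Critical value: t_{0.005,30} = ±2.750
p-value ≈ 0.0336
Decision: fail to reject H₀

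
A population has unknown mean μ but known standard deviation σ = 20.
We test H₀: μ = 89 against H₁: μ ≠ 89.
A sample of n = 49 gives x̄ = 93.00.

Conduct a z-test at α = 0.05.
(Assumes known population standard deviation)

Answer: z = 1.4000, fail to reject H₀

Derivation:
Standard error: SE = σ/√n = 20/√49 = 2.8571
z-statistic: z = (x̄ - μ₀)/SE = (93.00 - 89)/2.8571 = 1.4000
Critical value: ±1.960
p-value = 0.1615
Decision: fail to reject H₀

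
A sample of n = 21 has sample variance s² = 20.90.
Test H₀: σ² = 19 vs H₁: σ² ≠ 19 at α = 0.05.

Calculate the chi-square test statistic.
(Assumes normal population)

Answer: χ² = 22.0000, fail to reject H₀

Derivation:
df = n - 1 = 20
χ² = (n-1)s²/σ₀² = 20×20.90/19 = 22.0000
Critical values: χ²_{0.975,20} = 9.591, χ²_{0.025,20} = 34.170
Rejection region: χ² < 9.591 or χ² > 34.170
Decision: fail to reject H₀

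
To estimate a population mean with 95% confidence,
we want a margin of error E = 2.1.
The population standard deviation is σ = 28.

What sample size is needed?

z_0.025 = 1.960
n = (z×σ/E)² = (1.960×28/2.1)²
n = 682.9511
Round up: n = 683

Answer: n = 683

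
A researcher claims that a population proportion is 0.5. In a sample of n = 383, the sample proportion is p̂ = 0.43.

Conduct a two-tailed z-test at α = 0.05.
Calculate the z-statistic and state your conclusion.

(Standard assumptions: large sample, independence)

Answer: z = -2.7398, reject H₀

Derivation:
H₀: p = 0.5, H₁: p ≠ 0.5
Standard error: SE = √(p₀(1-p₀)/n) = √(0.5×0.5/383) = 0.025549
z-statistic: z = (p̂ - p₀)/SE = (0.43 - 0.5)/0.025549 = -2.7398
Critical value: z_0.025 = ±1.960
p-value = 0.0061
Decision: reject H₀ at α = 0.05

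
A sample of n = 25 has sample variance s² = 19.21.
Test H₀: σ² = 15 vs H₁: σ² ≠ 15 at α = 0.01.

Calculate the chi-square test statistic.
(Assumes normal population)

df = n - 1 = 24
χ² = (n-1)s²/σ₀² = 24×19.21/15 = 30.7360
Critical values: χ²_{0.995,24} = 9.886, χ²_{0.005,24} = 45.559
Rejection region: χ² < 9.886 or χ² > 45.559
Decision: fail to reject H₀

Answer: χ² = 30.7360, fail to reject H₀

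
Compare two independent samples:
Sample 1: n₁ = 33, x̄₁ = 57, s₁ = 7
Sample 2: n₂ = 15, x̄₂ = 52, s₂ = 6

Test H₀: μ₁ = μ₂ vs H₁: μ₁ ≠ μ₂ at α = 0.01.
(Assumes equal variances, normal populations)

Pooled variance: s²_p = [32×7² + 14×6²]/(46) = 45.0435
s_p = 6.7114
SE = s_p×√(1/n₁ + 1/n₂) = 6.7114×√(1/33 + 1/15) = 2.0899
t = (x̄₁ - x̄₂)/SE = (57 - 52)/2.0899 = 2.3925
df = 46, t-critical = ±2.687
Decision: fail to reject H₀

Answer: t = 2.3925, fail to reject H₀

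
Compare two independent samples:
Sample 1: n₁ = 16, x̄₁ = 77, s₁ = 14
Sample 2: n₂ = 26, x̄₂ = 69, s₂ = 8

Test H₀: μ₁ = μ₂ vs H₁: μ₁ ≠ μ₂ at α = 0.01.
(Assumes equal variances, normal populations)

Pooled variance: s²_p = [15×14² + 25×8²]/(40) = 113.5000
s_p = 10.6536
SE = s_p×√(1/n₁ + 1/n₂) = 10.6536×√(1/16 + 1/26) = 3.3851
t = (x̄₁ - x̄₂)/SE = (77 - 69)/3.3851 = 2.3633
df = 40, t-critical = ±2.704
Decision: fail to reject H₀

Answer: t = 2.3633, fail to reject H₀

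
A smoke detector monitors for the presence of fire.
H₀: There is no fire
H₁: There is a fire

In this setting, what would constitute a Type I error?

Answer: The alarm sounds when there is no fire (false alarm)

Derivation:
Type I error: rejecting H₀ when it is actually true (false positive).
Type II error: failing to reject H₀ when H₁ is actually true (false negative).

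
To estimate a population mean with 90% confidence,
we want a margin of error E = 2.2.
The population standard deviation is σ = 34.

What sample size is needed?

Answer: n = 647

Derivation:
z_0.05 = 1.645
n = (z×σ/E)² = (1.645×34/2.2)²
n = 646.3151
Round up: n = 647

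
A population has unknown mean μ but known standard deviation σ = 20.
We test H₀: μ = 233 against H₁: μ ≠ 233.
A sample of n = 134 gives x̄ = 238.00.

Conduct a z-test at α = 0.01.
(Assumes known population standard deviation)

Standard error: SE = σ/√n = 20/√134 = 1.7277
z-statistic: z = (x̄ - μ₀)/SE = (238.00 - 233)/1.7277 = 2.8940
Critical value: ±2.576
p-value = 0.0038
Decision: reject H₀

Answer: z = 2.8940, reject H₀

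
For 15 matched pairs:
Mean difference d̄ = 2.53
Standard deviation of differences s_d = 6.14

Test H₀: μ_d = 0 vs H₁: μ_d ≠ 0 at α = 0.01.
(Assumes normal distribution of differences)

Answer: t = 1.5959, fail to reject H₀

Derivation:
df = n - 1 = 14
SE = s_d/√n = 6.14/√15 = 1.5853
t = d̄/SE = 2.53/1.5853 = 1.5959
Critical value: t_{0.005,14} = ±2.977
p-value ≈ 0.1328
Decision: fail to reject H₀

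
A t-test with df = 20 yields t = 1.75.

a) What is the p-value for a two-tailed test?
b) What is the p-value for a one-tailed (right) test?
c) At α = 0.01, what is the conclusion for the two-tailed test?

Answer: a) 0.0954, b) 0.0477, c) fail to reject H₀

Derivation:
Using t-distribution with df = 20:
a) Two-tailed: p = 2×P(T > 1.75) = 0.0954
b) One-tailed: p = P(T > 1.75) = 0.0477
c) 0.0954 ≥ 0.01, fail to reject H₀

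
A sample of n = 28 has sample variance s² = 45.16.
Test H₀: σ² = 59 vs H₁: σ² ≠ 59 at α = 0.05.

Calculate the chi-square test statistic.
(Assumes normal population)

df = n - 1 = 27
χ² = (n-1)s²/σ₀² = 27×45.16/59 = 20.6664
Critical values: χ²_{0.975,27} = 14.573, χ²_{0.025,27} = 43.195
Rejection region: χ² < 14.573 or χ² > 43.195
Decision: fail to reject H₀

Answer: χ² = 20.6664, fail to reject H₀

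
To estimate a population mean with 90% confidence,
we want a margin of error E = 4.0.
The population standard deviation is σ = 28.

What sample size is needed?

z_0.05 = 1.645
n = (z×σ/E)² = (1.645×28/4.0)²
n = 132.5952
Round up: n = 133

Answer: n = 133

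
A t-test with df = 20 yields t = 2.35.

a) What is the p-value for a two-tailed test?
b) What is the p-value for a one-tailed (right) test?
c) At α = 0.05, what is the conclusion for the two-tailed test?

Using t-distribution with df = 20:
a) Two-tailed: p = 2×P(T > 2.35) = 0.0292
b) One-tailed: p = P(T > 2.35) = 0.0146
c) 0.0292 < 0.05, reject H₀

Answer: a) 0.0292, b) 0.0146, c) reject H₀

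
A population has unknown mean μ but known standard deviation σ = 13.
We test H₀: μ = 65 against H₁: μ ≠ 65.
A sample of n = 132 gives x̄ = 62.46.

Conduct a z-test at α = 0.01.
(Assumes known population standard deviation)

Answer: z = -2.2448, fail to reject H₀

Derivation:
Standard error: SE = σ/√n = 13/√132 = 1.1315
z-statistic: z = (x̄ - μ₀)/SE = (62.46 - 65)/1.1315 = -2.2448
Critical value: ±2.576
p-value = 0.0248
Decision: fail to reject H₀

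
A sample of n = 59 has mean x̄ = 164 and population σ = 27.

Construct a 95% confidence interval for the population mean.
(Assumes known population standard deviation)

Confidence level: 95%, α = 0.05
z_0.025 = 1.960
SE = σ/√n = 27/√59 = 3.5151
Margin of error = 1.960 × 3.5151 = 6.8896
CI: x̄ ± margin = 164 ± 6.8896
CI: (157.1104, 170.8896)

Answer: (157.1104, 170.8896)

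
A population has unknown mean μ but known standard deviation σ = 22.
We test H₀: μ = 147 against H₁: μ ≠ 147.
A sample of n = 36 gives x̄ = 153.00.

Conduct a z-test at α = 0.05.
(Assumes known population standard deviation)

Standard error: SE = σ/√n = 22/√36 = 3.6667
z-statistic: z = (x̄ - μ₀)/SE = (153.00 - 147)/3.6667 = 1.6363
Critical value: ±1.960
p-value = 0.1018
Decision: fail to reject H₀

Answer: z = 1.6363, fail to reject H₀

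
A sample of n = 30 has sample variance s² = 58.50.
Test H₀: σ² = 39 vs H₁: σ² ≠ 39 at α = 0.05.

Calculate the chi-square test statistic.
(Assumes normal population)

df = n - 1 = 29
χ² = (n-1)s²/σ₀² = 29×58.50/39 = 43.5000
Critical values: χ²_{0.975,29} = 16.047, χ²_{0.025,29} = 45.722
Rejection region: χ² < 16.047 or χ² > 45.722
Decision: fail to reject H₀

Answer: χ² = 43.5000, fail to reject H₀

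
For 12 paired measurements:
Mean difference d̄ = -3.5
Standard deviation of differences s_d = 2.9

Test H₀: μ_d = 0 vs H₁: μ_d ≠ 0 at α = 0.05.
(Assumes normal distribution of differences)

df = n - 1 = 11
SE = s_d/√n = 2.9/√12 = 0.8372
t = d̄/SE = -3.5/0.8372 = -4.1806
Critical value: t_{0.025,11} = ±2.201
p-value ≈ 0.0015
Decision: reject H₀

Answer: t = -4.1806, reject H₀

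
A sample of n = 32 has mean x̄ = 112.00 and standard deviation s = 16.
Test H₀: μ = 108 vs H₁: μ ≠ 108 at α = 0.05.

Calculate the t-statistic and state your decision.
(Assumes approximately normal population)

df = n - 1 = 31
SE = s/√n = 16/√32 = 2.8284
t = (x̄ - μ₀)/SE = (112.00 - 108)/2.8284 = 1.4142
Critical value: t_{0.025,31} = ±2.040
p-value ≈ 0.1673
Decision: fail to reject H₀

Answer: t = 1.4142, fail to reject H₀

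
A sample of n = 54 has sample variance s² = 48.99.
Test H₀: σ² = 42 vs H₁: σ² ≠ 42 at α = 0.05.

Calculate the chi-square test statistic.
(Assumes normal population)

df = n - 1 = 53
χ² = (n-1)s²/σ₀² = 53×48.99/42 = 61.8207
Critical values: χ²_{0.975,53} = 34.776, χ²_{0.025,53} = 75.002
Rejection region: χ² < 34.776 or χ² > 75.002
Decision: fail to reject H₀

Answer: χ² = 61.8207, fail to reject H₀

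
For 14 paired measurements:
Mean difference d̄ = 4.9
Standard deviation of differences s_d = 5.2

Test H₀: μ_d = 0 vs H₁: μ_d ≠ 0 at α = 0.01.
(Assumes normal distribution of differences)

df = n - 1 = 13
SE = s_d/√n = 5.2/√14 = 1.3898
t = d̄/SE = 4.9/1.3898 = 3.5257
Critical value: t_{0.005,13} = ±3.012
p-value ≈ 0.0037
Decision: reject H₀

Answer: t = 3.5257, reject H₀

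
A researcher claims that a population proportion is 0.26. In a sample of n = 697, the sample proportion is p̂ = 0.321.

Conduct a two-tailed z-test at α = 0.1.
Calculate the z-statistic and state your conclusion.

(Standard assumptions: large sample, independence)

H₀: p = 0.26, H₁: p ≠ 0.26
Standard error: SE = √(p₀(1-p₀)/n) = √(0.26×0.74/697) = 0.016614
z-statistic: z = (p̂ - p₀)/SE = (0.321 - 0.26)/0.016614 = 3.6716
Critical value: z_0.05 = ±1.645
p-value = 0.0002
Decision: reject H₀ at α = 0.1

Answer: z = 3.6716, reject H₀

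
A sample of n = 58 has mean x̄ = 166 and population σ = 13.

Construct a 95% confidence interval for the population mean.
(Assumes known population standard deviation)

Confidence level: 95%, α = 0.05
z_0.025 = 1.960
SE = σ/√n = 13/√58 = 1.7070
Margin of error = 1.960 × 1.7070 = 3.3457
CI: x̄ ± margin = 166 ± 3.3457
CI: (162.6543, 169.3457)

Answer: (162.6543, 169.3457)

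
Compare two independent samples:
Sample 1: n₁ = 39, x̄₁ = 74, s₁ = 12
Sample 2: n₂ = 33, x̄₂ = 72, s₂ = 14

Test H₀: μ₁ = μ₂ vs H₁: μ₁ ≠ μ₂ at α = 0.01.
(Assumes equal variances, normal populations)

Answer: t = 0.6528, fail to reject H₀

Derivation:
Pooled variance: s²_p = [38×12² + 32×14²]/(70) = 167.7714
s_p = 12.9527
SE = s_p×√(1/n₁ + 1/n₂) = 12.9527×√(1/39 + 1/33) = 3.0636
t = (x̄₁ - x̄₂)/SE = (74 - 72)/3.0636 = 0.6528
df = 70, t-critical = ±2.648
Decision: fail to reject H₀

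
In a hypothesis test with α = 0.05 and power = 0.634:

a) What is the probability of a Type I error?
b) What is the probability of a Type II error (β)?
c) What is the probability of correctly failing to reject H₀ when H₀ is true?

Answer: a) 0.05, b) 0.366, c) 0.95

Derivation:
a) Type I error probability = α = 0.05
b) Power = P(reject H₀ | H₁ true) = 1 - β = 0.634, so Type II error probability = β = 1 - Power = 0.366
c) P(fail to reject H₀ | H₀ true) = 1 - α = 0.95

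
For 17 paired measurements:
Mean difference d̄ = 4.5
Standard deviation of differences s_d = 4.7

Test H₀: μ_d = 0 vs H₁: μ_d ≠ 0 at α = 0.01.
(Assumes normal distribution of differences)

Answer: t = 3.9477, reject H₀

Derivation:
df = n - 1 = 16
SE = s_d/√n = 4.7/√17 = 1.1399
t = d̄/SE = 4.5/1.1399 = 3.9477
Critical value: t_{0.005,16} = ±2.921
p-value ≈ 0.0012
Decision: reject H₀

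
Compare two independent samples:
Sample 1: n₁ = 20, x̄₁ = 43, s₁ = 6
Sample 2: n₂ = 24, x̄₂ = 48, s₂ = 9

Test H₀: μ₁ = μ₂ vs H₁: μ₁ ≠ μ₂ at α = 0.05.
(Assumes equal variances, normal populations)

Pooled variance: s²_p = [19×6² + 23×9²]/(42) = 60.6429
s_p = 7.7874
SE = s_p×√(1/n₁ + 1/n₂) = 7.7874×√(1/20 + 1/24) = 2.3578
t = (x̄₁ - x̄₂)/SE = (43 - 48)/2.3578 = -2.1206
df = 42, t-critical = ±2.018
Decision: reject H₀

Answer: t = -2.1206, reject H₀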